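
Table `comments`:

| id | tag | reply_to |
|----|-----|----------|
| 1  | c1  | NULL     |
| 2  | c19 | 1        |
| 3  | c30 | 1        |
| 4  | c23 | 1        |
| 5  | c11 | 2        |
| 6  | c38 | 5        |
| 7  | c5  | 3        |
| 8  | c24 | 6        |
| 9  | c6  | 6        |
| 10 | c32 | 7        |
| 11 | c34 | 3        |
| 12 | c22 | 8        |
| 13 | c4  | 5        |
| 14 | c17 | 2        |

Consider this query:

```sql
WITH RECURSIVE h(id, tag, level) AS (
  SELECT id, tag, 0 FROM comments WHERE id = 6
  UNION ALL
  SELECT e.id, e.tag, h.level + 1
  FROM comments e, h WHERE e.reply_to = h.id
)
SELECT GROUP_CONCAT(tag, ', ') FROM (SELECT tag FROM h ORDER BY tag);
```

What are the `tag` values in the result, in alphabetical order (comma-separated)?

Base: id=6 (c38) at level 0.
Iteration 1: rows with reply_to in {6} -> c24 (id 8, level 1), c6 (id 9, level 1).
Iteration 2: rows with reply_to in {8,9} -> c22 (id 12, level 2).
Iteration 3: no rows with reply_to in {12}; recursion stops.

c22, c24, c38, c6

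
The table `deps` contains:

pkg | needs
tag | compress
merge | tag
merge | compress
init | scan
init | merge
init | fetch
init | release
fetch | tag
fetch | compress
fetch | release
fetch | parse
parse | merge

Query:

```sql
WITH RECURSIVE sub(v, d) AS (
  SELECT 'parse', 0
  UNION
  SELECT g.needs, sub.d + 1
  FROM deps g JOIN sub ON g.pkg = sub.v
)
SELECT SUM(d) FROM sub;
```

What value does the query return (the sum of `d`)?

Base: (parse, d=0).
Iteration 1: edges from {parse} -> (merge, d=1).
Iteration 2: edges from {merge} -> (compress, d=2), (tag, d=2).
Iteration 3: edges from {compress,tag} -> (compress, d=3).
Iteration 4: no outgoing edges from {compress}; recursion stops.
SUM(d) = 0 + 1 + 2 + 2 + 3 = 8.

8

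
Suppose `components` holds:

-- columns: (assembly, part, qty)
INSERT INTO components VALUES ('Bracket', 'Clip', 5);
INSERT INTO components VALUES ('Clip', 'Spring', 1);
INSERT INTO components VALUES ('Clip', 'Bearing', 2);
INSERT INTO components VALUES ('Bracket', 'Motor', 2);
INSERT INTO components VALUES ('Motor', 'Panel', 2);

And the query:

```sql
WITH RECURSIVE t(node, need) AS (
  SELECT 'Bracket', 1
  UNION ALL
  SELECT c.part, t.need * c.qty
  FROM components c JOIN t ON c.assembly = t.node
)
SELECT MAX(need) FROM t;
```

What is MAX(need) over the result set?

10

Base: (Bracket, need=1).
Iteration 1: components of {Bracket} -> Clip = 1*5 = 5, Motor = 1*2 = 2.
Iteration 2: components of {Clip,Motor} -> Bearing = 5*2 = 10, Panel = 2*2 = 4, Spring = 5*1 = 5.
Iteration 3: no further components; recursion stops.
need values: 1, 5, 2, 5, 10, 4; the maximum is 10.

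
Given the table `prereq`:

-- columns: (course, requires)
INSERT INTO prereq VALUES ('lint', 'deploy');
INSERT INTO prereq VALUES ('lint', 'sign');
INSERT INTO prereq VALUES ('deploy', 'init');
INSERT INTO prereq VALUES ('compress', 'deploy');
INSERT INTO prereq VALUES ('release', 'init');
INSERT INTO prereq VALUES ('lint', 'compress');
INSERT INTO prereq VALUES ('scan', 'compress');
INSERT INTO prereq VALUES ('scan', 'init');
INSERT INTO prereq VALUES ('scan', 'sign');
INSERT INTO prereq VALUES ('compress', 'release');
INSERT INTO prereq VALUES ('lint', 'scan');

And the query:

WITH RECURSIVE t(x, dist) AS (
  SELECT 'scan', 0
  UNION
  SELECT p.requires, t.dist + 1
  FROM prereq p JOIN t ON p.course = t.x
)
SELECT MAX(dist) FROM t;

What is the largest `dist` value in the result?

3

Base: (scan, dist=0).
Iteration 1: edges from {scan} -> (compress, dist=1), (init, dist=1), (sign, dist=1).
Iteration 2: edges from {compress,init,sign} -> (deploy, dist=2), (release, dist=2).
Iteration 3: edges from {deploy,release} -> (init, dist=3). [UNION drops 1 duplicate row(s)]
Iteration 4: no outgoing edges from {init}; recursion stops.
dist values: 0, 1, 1, 1, 2, 2, 3; the maximum is 3.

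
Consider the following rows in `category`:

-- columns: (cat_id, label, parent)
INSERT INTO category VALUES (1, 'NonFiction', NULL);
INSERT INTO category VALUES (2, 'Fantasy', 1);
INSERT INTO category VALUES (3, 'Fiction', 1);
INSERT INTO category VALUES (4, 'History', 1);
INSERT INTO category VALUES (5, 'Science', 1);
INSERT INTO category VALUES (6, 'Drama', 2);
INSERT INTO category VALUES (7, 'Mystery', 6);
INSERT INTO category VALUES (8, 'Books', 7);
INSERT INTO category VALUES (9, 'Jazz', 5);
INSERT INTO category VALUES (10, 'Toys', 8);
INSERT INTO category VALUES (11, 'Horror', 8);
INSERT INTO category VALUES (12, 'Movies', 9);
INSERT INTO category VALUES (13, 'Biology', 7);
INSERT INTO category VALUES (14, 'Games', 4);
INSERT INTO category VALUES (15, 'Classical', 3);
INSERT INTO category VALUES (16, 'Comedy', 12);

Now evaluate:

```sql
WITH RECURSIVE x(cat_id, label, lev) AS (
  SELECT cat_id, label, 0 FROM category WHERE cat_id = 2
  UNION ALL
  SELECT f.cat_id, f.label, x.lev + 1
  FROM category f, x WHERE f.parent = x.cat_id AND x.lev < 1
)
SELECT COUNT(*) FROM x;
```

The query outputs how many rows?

Base: cat_id=2 (Fantasy) at lev 0.
Iteration 1: rows with parent in {2} -> Drama (id 6, lev 1).
Iteration 2: lev < 1 fails for all current rows; recursion stops.
Total rows emitted: 2.

2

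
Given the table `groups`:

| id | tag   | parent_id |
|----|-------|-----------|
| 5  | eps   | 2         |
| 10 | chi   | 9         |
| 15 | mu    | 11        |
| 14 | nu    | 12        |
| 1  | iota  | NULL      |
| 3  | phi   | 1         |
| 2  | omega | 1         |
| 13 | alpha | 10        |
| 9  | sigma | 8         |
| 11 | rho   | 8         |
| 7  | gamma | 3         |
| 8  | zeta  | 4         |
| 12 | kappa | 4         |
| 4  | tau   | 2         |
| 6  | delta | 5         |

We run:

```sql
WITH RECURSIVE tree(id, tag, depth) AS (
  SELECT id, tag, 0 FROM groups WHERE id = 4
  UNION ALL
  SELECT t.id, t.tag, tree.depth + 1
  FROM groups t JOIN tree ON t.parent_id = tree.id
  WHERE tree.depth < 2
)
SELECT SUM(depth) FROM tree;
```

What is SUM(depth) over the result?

8

Base: id=4 (tau) at depth 0.
Iteration 1: rows with parent_id in {4} -> zeta (id 8, depth 1), kappa (id 12, depth 1).
Iteration 2: rows with parent_id in {8,12} -> sigma (id 9, depth 2), rho (id 11, depth 2), nu (id 14, depth 2).
Iteration 3: depth < 2 fails for all current rows; recursion stops.
SUM(depth) = 0 + 1 + 1 + 2 + 2 + 2 = 8.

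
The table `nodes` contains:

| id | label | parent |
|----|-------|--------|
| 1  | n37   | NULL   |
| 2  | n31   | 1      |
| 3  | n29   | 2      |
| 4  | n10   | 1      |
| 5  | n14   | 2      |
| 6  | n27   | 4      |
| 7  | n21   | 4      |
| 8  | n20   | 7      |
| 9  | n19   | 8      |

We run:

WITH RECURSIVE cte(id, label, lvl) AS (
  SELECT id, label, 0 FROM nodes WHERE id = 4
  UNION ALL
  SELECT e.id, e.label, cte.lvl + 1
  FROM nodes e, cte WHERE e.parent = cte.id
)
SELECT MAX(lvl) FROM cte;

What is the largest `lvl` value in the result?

3

Base: id=4 (n10) at lvl 0.
Iteration 1: rows with parent in {4} -> n27 (id 6, lvl 1), n21 (id 7, lvl 1).
Iteration 2: rows with parent in {6,7} -> n20 (id 8, lvl 2).
Iteration 3: rows with parent in {8} -> n19 (id 9, lvl 3).
Iteration 4: no rows with parent in {9}; recursion stops.
lvl values: 0, 1, 1, 2, 3; the maximum is 3.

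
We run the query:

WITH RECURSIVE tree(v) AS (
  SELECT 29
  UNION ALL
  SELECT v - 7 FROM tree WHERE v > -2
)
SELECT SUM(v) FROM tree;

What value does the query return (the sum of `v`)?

Base: v=29.
Iteration 1: 29 > -2 holds -> v = 29 - 7 = 22.
Iteration 2: 22 > -2 holds -> v = 22 - 7 = 15.
Iteration 3: 15 > -2 holds -> v = 15 - 7 = 8.
Iteration 4: 8 > -2 holds -> v = 8 - 7 = 1.
Iteration 5: 1 > -2 holds -> v = 1 - 7 = -6.
Iteration 6: -6 > -2 fails; recursion stops.
SUM(v) = 29 + 22 + 15 + 8 + 1 + -6 = 69.

69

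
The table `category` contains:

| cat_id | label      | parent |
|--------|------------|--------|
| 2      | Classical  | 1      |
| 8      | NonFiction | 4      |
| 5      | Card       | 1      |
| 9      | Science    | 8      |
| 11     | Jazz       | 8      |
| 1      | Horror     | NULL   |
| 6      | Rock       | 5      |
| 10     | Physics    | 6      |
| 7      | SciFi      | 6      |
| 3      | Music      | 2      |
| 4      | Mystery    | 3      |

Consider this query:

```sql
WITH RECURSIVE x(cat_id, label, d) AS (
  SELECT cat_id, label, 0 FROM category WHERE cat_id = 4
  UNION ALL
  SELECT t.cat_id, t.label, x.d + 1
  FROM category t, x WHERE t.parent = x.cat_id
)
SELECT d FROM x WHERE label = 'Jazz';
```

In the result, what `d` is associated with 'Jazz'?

2

Base: cat_id=4 (Mystery) at d 0.
Iteration 1: rows with parent in {4} -> NonFiction (id 8, d 1).
Iteration 2: rows with parent in {8} -> Science (id 9, d 2), Jazz (id 11, d 2).
Iteration 3: no rows with parent in {9,11}; recursion stops.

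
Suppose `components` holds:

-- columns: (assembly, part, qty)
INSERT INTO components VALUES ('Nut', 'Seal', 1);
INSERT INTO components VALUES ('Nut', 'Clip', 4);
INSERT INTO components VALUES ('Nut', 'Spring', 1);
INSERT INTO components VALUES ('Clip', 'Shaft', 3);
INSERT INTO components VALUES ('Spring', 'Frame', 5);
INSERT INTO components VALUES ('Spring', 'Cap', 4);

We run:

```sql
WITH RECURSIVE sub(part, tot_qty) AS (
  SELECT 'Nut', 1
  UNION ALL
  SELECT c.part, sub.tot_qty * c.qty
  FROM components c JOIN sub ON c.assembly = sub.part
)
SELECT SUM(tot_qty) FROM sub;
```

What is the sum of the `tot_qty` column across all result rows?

28

Base: (Nut, tot_qty=1).
Iteration 1: components of {Nut} -> Clip = 1*4 = 4, Seal = 1*1 = 1, Spring = 1*1 = 1.
Iteration 2: components of {Clip,Seal,Spring} -> Cap = 1*4 = 4, Frame = 1*5 = 5, Shaft = 4*3 = 12.
Iteration 3: no further components; recursion stops.
SUM(tot_qty) = 1 + 1 + 4 + 1 + 12 + 5 + 4 = 28.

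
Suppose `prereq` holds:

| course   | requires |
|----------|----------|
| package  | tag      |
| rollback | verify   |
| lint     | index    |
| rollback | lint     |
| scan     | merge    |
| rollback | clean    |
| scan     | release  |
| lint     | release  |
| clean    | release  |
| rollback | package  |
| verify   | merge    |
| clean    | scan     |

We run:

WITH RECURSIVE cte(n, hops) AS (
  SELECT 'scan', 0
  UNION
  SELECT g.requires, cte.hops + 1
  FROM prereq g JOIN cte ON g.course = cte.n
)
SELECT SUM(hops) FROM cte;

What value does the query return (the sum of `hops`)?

2

Base: (scan, hops=0).
Iteration 1: edges from {scan} -> (merge, hops=1), (release, hops=1).
Iteration 2: no outgoing edges from {merge,release}; recursion stops.
SUM(hops) = 0 + 1 + 1 = 2.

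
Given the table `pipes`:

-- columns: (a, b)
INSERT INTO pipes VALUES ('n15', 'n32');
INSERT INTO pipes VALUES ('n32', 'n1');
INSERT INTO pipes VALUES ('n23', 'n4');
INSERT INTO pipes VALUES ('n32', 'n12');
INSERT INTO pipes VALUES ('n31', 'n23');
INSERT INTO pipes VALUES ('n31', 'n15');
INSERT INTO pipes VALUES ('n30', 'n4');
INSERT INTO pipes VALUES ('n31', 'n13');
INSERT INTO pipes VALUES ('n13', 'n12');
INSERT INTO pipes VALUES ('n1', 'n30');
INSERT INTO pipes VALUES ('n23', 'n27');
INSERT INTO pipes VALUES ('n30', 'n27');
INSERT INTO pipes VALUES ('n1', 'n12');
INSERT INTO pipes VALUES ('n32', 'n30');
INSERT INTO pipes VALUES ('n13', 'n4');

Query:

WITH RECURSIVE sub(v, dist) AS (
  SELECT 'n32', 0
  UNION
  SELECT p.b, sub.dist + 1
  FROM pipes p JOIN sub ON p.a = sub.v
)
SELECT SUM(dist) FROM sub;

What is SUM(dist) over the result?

Base: (n32, dist=0).
Iteration 1: edges from {n32} -> (n1, dist=1), (n12, dist=1), (n30, dist=1).
Iteration 2: edges from {n1,n12,n30} -> (n12, dist=2), (n27, dist=2), (n30, dist=2), (n4, dist=2).
Iteration 3: edges from {n12,n27,n30,n4} -> (n27, dist=3), (n4, dist=3).
Iteration 4: no outgoing edges from {n27,n4}; recursion stops.
SUM(dist) = 0 + 1 + 1 + 1 + 2 + 2 + 2 + 2 + 3 + 3 = 17.

17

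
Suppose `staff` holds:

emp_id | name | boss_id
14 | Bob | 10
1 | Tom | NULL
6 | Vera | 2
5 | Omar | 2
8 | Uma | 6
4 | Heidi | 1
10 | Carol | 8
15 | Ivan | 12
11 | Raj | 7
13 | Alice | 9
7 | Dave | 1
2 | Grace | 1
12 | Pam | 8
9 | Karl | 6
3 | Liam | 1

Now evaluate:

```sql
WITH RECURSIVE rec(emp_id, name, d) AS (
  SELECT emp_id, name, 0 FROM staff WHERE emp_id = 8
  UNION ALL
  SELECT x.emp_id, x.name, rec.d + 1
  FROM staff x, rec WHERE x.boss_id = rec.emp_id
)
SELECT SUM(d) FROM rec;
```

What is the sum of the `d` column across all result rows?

6

Base: emp_id=8 (Uma) at d 0.
Iteration 1: rows with boss_id in {8} -> Carol (id 10, d 1), Pam (id 12, d 1).
Iteration 2: rows with boss_id in {10,12} -> Bob (id 14, d 2), Ivan (id 15, d 2).
Iteration 3: no rows with boss_id in {14,15}; recursion stops.
SUM(d) = 0 + 1 + 1 + 2 + 2 = 6.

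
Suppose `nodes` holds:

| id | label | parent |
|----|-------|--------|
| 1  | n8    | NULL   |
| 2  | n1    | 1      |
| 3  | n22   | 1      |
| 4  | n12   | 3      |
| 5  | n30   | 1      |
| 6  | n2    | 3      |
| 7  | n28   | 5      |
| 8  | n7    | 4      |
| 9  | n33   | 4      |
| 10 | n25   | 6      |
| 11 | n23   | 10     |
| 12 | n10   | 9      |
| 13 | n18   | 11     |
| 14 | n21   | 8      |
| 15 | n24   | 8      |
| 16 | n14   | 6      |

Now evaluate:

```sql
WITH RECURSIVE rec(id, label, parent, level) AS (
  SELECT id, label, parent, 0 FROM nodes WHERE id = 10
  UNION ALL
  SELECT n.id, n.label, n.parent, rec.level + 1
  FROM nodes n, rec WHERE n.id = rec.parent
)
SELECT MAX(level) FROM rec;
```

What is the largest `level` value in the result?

3

Base: id=10 (n25), parent=6, level 0.
Iteration 1: join on id=6 -> n2 (id 6, parent=3, level 1).
Iteration 2: join on id=3 -> n22 (id 3, parent=1, level 2).
Iteration 3: join on id=1 -> n8 (id 1, parent=NULL, level 3).
Iteration 4: parent is NULL; no match; recursion stops.
level values: 0, 1, 2, 3; the maximum is 3.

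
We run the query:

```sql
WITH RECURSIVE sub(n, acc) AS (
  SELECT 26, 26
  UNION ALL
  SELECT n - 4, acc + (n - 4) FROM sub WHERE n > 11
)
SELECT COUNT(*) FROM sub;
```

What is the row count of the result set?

5

Base: n=26, acc=26.
Iteration 1: 26 > 11 holds -> n = 26 - 4 = 22, acc = 26 + 22 = 48.
Iteration 2: 22 > 11 holds -> n = 22 - 4 = 18, acc = 48 + 18 = 66.
Iteration 3: 18 > 11 holds -> n = 18 - 4 = 14, acc = 66 + 14 = 80.
Iteration 4: 14 > 11 holds -> n = 14 - 4 = 10, acc = 80 + 10 = 90.
Iteration 5: 10 > 11 fails; recursion stops.
Total rows emitted: 5.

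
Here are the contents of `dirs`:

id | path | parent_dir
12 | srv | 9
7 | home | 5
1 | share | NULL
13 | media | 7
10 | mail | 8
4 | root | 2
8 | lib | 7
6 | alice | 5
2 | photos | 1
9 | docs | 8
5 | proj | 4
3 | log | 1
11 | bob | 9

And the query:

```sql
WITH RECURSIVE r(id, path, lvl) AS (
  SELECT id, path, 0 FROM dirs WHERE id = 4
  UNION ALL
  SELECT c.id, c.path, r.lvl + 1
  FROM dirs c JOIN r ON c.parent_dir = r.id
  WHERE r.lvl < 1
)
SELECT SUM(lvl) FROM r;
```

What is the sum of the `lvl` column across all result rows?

1

Base: id=4 (root) at lvl 0.
Iteration 1: rows with parent_dir in {4} -> proj (id 5, lvl 1).
Iteration 2: lvl < 1 fails for all current rows; recursion stops.
SUM(lvl) = 0 + 1 = 1.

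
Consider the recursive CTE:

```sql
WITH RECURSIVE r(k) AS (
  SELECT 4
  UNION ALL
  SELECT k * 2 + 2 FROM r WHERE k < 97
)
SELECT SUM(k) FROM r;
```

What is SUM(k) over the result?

366

Base: k=4.
Iteration 1: 4 < 97 holds -> k = 4 * 2 + 2 = 10.
Iteration 2: 10 < 97 holds -> k = 10 * 2 + 2 = 22.
Iteration 3: 22 < 97 holds -> k = 22 * 2 + 2 = 46.
Iteration 4: 46 < 97 holds -> k = 46 * 2 + 2 = 94.
Iteration 5: 94 < 97 holds -> k = 94 * 2 + 2 = 190.
Iteration 6: 190 < 97 fails; recursion stops.
SUM(k) = 4 + 10 + 22 + 46 + 94 + 190 = 366.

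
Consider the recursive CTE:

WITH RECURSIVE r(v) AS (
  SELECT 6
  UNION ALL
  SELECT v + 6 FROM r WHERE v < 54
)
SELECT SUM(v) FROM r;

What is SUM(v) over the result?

270

Base: v=6.
Iteration 1: 6 < 54 holds -> v = 6 + 6 = 12.
Iteration 2: 12 < 54 holds -> v = 12 + 6 = 18.
Iteration 3: 18 < 54 holds -> v = 18 + 6 = 24.
Iteration 4: 24 < 54 holds -> v = 24 + 6 = 30.
Iteration 5: 30 < 54 holds -> v = 30 + 6 = 36.
Iteration 6: 36 < 54 holds -> v = 36 + 6 = 42.
Iteration 7: 42 < 54 holds -> v = 42 + 6 = 48.
Iteration 8: 48 < 54 holds -> v = 48 + 6 = 54.
Iteration 9: 54 < 54 fails; recursion stops.
SUM(v) = 6 + 12 + 18 + 24 + 30 + 36 + 42 + 48 + 54 = 270.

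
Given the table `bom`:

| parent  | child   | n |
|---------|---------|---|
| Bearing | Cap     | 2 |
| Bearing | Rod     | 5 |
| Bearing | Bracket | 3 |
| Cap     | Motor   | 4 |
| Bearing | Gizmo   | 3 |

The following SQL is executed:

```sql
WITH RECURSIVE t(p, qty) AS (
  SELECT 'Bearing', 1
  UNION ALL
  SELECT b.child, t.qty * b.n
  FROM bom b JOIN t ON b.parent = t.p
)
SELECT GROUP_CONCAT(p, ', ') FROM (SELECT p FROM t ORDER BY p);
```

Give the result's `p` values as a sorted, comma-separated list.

Base: (Bearing, qty=1).
Iteration 1: components of {Bearing} -> Bracket = 1*3 = 3, Cap = 1*2 = 2, Gizmo = 1*3 = 3, Rod = 1*5 = 5.
Iteration 2: components of {Bracket,Cap,Gizmo,Rod} -> Motor = 2*4 = 8.
Iteration 3: no further components; recursion stops.

Bearing, Bracket, Cap, Gizmo, Motor, Rod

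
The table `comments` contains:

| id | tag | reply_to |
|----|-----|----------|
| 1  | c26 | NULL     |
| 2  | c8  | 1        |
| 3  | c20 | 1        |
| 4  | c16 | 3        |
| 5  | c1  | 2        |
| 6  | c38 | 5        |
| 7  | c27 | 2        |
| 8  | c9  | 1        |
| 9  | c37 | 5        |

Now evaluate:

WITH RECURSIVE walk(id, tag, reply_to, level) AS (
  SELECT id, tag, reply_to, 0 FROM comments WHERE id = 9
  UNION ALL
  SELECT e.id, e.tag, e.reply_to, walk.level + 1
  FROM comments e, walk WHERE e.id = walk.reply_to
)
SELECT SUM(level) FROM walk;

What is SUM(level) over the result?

Base: id=9 (c37), reply_to=5, level 0.
Iteration 1: join on id=5 -> c1 (id 5, reply_to=2, level 1).
Iteration 2: join on id=2 -> c8 (id 2, reply_to=1, level 2).
Iteration 3: join on id=1 -> c26 (id 1, reply_to=NULL, level 3).
Iteration 4: reply_to is NULL; no match; recursion stops.
SUM(level) = 0 + 1 + 2 + 3 = 6.

6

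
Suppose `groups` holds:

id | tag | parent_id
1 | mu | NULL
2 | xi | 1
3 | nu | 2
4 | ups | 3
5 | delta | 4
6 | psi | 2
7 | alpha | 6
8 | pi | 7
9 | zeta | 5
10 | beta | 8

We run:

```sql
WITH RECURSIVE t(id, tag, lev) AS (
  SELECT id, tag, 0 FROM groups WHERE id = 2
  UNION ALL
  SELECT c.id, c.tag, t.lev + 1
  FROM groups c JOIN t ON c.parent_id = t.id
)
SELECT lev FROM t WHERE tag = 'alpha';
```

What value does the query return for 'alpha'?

2

Base: id=2 (xi) at lev 0.
Iteration 1: rows with parent_id in {2} -> nu (id 3, lev 1), psi (id 6, lev 1).
Iteration 2: rows with parent_id in {3,6} -> ups (id 4, lev 2), alpha (id 7, lev 2).
Iteration 3: rows with parent_id in {4,7} -> delta (id 5, lev 3), pi (id 8, lev 3).
Iteration 4: rows with parent_id in {5,8} -> zeta (id 9, lev 4), beta (id 10, lev 4).
Iteration 5: no rows with parent_id in {9,10}; recursion stops.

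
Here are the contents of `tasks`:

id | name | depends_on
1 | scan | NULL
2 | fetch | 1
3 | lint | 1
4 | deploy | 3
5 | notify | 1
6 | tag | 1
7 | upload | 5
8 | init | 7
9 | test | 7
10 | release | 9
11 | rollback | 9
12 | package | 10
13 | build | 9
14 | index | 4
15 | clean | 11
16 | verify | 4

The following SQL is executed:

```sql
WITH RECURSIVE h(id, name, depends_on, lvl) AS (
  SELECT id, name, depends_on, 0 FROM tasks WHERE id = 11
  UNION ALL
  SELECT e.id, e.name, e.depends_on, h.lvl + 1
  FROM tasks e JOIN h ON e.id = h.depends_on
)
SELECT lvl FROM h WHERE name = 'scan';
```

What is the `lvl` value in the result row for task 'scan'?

Base: id=11 (rollback), depends_on=9, lvl 0.
Iteration 1: join on id=9 -> test (id 9, depends_on=7, lvl 1).
Iteration 2: join on id=7 -> upload (id 7, depends_on=5, lvl 2).
Iteration 3: join on id=5 -> notify (id 5, depends_on=1, lvl 3).
Iteration 4: join on id=1 -> scan (id 1, depends_on=NULL, lvl 4).
Iteration 5: depends_on is NULL; no match; recursion stops.

4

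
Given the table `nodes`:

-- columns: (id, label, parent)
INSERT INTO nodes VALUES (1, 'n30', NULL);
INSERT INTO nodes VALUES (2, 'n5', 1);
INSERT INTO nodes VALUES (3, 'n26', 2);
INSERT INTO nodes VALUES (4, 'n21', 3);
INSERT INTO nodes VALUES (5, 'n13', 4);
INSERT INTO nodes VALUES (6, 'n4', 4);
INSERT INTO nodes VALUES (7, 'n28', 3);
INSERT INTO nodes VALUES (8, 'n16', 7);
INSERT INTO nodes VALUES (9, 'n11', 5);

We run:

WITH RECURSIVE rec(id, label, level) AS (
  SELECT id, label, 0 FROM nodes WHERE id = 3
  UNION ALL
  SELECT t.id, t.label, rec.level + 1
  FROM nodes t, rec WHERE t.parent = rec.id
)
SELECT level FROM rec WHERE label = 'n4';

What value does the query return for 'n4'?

2

Base: id=3 (n26) at level 0.
Iteration 1: rows with parent in {3} -> n21 (id 4, level 1), n28 (id 7, level 1).
Iteration 2: rows with parent in {4,7} -> n13 (id 5, level 2), n4 (id 6, level 2), n16 (id 8, level 2).
Iteration 3: rows with parent in {5,6,8} -> n11 (id 9, level 3).
Iteration 4: no rows with parent in {9}; recursion stops.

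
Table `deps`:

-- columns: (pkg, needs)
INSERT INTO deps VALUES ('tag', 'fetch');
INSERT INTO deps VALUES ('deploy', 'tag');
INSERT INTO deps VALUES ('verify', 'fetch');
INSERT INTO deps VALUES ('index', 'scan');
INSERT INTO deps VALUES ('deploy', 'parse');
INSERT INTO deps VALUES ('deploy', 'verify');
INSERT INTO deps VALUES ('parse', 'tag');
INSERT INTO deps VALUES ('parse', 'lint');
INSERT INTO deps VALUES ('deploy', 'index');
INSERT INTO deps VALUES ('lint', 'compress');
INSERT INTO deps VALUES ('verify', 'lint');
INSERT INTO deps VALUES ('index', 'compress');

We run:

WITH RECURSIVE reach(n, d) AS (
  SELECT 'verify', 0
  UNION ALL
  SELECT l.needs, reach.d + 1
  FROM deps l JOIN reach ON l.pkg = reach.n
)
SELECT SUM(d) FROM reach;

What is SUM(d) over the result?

4

Base: (verify, d=0).
Iteration 1: edges from {verify} -> (fetch, d=1), (lint, d=1).
Iteration 2: edges from {fetch,lint} -> (compress, d=2).
Iteration 3: no outgoing edges from {compress}; recursion stops.
SUM(d) = 0 + 1 + 1 + 2 = 4.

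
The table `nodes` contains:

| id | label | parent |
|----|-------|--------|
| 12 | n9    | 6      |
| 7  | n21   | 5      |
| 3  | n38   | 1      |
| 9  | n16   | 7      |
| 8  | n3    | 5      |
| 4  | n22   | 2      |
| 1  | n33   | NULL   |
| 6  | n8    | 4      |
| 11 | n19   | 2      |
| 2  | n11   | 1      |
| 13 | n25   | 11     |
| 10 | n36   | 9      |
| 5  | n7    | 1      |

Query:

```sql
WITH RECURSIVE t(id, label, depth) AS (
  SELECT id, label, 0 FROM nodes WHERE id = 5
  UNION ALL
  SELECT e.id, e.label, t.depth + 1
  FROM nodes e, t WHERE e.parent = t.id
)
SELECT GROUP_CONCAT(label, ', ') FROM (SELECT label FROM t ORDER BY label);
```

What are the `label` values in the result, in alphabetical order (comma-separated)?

Base: id=5 (n7) at depth 0.
Iteration 1: rows with parent in {5} -> n21 (id 7, depth 1), n3 (id 8, depth 1).
Iteration 2: rows with parent in {7,8} -> n16 (id 9, depth 2).
Iteration 3: rows with parent in {9} -> n36 (id 10, depth 3).
Iteration 4: no rows with parent in {10}; recursion stops.

n16, n21, n3, n36, n7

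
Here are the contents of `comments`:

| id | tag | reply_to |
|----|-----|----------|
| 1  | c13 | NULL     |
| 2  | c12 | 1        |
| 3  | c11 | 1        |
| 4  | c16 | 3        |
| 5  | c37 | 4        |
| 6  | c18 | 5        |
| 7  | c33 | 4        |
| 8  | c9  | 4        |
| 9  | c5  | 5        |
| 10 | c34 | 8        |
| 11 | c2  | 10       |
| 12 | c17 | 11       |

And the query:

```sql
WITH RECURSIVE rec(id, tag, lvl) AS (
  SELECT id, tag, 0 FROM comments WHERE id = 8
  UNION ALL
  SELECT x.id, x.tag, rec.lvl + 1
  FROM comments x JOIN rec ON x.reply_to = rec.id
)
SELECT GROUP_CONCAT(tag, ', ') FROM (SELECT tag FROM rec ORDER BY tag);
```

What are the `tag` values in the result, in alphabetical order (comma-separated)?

c17, c2, c34, c9

Base: id=8 (c9) at lvl 0.
Iteration 1: rows with reply_to in {8} -> c34 (id 10, lvl 1).
Iteration 2: rows with reply_to in {10} -> c2 (id 11, lvl 2).
Iteration 3: rows with reply_to in {11} -> c17 (id 12, lvl 3).
Iteration 4: no rows with reply_to in {12}; recursion stops.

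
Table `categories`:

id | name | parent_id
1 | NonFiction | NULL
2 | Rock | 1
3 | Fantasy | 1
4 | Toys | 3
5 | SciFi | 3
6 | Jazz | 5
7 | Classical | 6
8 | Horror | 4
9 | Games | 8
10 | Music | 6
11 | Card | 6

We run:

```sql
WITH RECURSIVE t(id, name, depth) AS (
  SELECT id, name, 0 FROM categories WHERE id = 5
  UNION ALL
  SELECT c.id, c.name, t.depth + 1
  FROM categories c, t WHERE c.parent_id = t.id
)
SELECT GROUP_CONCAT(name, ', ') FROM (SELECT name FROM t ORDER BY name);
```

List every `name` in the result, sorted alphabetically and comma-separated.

Card, Classical, Jazz, Music, SciFi

Base: id=5 (SciFi) at depth 0.
Iteration 1: rows with parent_id in {5} -> Jazz (id 6, depth 1).
Iteration 2: rows with parent_id in {6} -> Classical (id 7, depth 2), Music (id 10, depth 2), Card (id 11, depth 2).
Iteration 3: no rows with parent_id in {7,10,11}; recursion stops.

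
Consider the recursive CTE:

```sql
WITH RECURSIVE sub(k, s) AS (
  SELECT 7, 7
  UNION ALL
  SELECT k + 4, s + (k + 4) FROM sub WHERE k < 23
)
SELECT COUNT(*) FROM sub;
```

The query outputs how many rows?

Base: k=7, s=7.
Iteration 1: 7 < 23 holds -> k = 7 + 4 = 11, s = 7 + 11 = 18.
Iteration 2: 11 < 23 holds -> k = 11 + 4 = 15, s = 18 + 15 = 33.
Iteration 3: 15 < 23 holds -> k = 15 + 4 = 19, s = 33 + 19 = 52.
Iteration 4: 19 < 23 holds -> k = 19 + 4 = 23, s = 52 + 23 = 75.
Iteration 5: 23 < 23 fails; recursion stops.
Total rows emitted: 5.

5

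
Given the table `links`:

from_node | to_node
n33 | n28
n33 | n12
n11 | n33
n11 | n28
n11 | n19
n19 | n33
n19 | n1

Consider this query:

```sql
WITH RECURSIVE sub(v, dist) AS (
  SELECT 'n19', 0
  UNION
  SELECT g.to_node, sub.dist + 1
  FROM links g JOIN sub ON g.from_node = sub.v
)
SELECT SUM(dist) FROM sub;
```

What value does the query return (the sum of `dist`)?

Base: (n19, dist=0).
Iteration 1: edges from {n19} -> (n1, dist=1), (n33, dist=1).
Iteration 2: edges from {n1,n33} -> (n12, dist=2), (n28, dist=2).
Iteration 3: no outgoing edges from {n12,n28}; recursion stops.
SUM(dist) = 0 + 1 + 1 + 2 + 2 = 6.

6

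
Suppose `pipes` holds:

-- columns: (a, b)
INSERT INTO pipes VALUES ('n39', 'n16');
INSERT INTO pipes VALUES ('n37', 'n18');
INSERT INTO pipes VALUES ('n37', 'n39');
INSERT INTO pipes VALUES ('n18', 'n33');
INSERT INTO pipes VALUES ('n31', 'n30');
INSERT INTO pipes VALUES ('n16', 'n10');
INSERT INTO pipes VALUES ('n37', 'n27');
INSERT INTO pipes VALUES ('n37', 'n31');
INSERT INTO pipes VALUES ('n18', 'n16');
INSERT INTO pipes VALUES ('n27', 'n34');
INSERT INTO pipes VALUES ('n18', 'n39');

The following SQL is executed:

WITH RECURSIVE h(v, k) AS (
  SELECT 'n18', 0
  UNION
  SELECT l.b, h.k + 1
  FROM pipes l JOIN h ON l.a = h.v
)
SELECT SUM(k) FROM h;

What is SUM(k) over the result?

10

Base: (n18, k=0).
Iteration 1: edges from {n18} -> (n16, k=1), (n33, k=1), (n39, k=1).
Iteration 2: edges from {n16,n33,n39} -> (n10, k=2), (n16, k=2).
Iteration 3: edges from {n10,n16} -> (n10, k=3).
Iteration 4: no outgoing edges from {n10}; recursion stops.
SUM(k) = 0 + 1 + 1 + 1 + 2 + 2 + 3 = 10.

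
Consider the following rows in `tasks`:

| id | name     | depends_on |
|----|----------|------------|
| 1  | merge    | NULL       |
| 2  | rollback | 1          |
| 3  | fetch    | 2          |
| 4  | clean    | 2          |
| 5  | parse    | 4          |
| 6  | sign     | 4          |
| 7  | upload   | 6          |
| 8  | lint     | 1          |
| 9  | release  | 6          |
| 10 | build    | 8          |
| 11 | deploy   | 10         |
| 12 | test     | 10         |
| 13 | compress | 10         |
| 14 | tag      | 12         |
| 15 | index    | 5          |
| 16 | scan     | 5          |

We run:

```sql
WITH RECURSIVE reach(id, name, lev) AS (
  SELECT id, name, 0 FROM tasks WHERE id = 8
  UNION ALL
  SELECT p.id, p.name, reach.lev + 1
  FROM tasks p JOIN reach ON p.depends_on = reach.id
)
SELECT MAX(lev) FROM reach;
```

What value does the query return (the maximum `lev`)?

Base: id=8 (lint) at lev 0.
Iteration 1: rows with depends_on in {8} -> build (id 10, lev 1).
Iteration 2: rows with depends_on in {10} -> deploy (id 11, lev 2), test (id 12, lev 2), compress (id 13, lev 2).
Iteration 3: rows with depends_on in {11,12,13} -> tag (id 14, lev 3).
Iteration 4: no rows with depends_on in {14}; recursion stops.
lev values: 0, 1, 2, 2, 2, 3; the maximum is 3.

3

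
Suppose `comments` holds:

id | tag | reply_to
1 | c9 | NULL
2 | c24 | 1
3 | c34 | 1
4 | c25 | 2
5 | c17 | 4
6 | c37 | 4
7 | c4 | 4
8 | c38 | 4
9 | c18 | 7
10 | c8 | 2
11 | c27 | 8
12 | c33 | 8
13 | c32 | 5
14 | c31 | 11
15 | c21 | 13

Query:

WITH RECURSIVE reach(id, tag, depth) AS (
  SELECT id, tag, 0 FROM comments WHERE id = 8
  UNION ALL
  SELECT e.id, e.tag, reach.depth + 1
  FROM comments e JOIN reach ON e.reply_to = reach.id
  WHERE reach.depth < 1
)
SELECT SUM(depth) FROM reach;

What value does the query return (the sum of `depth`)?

2

Base: id=8 (c38) at depth 0.
Iteration 1: rows with reply_to in {8} -> c27 (id 11, depth 1), c33 (id 12, depth 1).
Iteration 2: depth < 1 fails for all current rows; recursion stops.
SUM(depth) = 0 + 1 + 1 = 2.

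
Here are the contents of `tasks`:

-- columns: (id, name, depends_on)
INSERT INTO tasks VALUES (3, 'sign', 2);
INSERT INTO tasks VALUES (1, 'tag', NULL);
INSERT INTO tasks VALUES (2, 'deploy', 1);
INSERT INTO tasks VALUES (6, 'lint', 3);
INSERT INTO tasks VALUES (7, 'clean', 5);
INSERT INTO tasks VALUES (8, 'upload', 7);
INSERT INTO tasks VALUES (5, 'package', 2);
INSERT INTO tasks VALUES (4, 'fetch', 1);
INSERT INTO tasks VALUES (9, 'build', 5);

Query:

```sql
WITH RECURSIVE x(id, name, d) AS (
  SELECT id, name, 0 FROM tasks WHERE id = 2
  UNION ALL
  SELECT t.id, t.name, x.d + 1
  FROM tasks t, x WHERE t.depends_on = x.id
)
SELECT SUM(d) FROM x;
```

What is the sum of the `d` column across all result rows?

11

Base: id=2 (deploy) at d 0.
Iteration 1: rows with depends_on in {2} -> sign (id 3, d 1), package (id 5, d 1).
Iteration 2: rows with depends_on in {3,5} -> lint (id 6, d 2), clean (id 7, d 2), build (id 9, d 2).
Iteration 3: rows with depends_on in {6,7,9} -> upload (id 8, d 3).
Iteration 4: no rows with depends_on in {8}; recursion stops.
SUM(d) = 0 + 1 + 1 + 2 + 2 + 2 + 3 = 11.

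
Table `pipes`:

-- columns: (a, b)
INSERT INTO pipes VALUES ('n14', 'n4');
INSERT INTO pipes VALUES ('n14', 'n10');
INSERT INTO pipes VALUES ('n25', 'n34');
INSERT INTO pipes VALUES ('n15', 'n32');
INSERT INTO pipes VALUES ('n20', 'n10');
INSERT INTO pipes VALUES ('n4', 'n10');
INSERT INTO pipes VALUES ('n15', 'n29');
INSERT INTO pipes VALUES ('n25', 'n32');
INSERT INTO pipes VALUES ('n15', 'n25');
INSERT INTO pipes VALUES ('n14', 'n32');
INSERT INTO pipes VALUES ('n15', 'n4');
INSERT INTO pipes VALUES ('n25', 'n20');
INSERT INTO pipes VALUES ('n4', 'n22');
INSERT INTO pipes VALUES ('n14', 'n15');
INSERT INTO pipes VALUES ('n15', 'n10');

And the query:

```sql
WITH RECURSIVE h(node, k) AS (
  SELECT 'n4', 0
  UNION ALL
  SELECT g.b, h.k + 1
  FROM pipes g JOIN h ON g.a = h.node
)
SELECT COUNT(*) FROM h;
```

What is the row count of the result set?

Base: (n4, k=0).
Iteration 1: edges from {n4} -> (n10, k=1), (n22, k=1).
Iteration 2: no outgoing edges from {n10,n22}; recursion stops.
Total rows emitted: 3.

3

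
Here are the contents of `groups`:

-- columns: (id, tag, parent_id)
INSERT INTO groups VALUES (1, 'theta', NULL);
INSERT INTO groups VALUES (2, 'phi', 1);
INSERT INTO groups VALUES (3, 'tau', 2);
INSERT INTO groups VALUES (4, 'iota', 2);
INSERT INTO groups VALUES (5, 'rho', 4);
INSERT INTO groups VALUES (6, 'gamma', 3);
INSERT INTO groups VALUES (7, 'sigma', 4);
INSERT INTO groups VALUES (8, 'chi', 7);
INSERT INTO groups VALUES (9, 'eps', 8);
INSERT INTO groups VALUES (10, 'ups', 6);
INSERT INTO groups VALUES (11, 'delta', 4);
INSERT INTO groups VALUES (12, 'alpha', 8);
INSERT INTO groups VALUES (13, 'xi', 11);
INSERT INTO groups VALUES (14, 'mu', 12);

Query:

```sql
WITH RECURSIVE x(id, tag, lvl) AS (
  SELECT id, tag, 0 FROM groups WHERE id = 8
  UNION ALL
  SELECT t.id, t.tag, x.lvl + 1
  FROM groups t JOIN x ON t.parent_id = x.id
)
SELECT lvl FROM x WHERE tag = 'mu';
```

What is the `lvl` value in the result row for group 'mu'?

Base: id=8 (chi) at lvl 0.
Iteration 1: rows with parent_id in {8} -> eps (id 9, lvl 1), alpha (id 12, lvl 1).
Iteration 2: rows with parent_id in {9,12} -> mu (id 14, lvl 2).
Iteration 3: no rows with parent_id in {14}; recursion stops.

2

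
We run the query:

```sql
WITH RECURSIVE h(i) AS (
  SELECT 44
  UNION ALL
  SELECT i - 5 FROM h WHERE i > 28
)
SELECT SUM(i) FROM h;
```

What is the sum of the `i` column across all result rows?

Base: i=44.
Iteration 1: 44 > 28 holds -> i = 44 - 5 = 39.
Iteration 2: 39 > 28 holds -> i = 39 - 5 = 34.
Iteration 3: 34 > 28 holds -> i = 34 - 5 = 29.
Iteration 4: 29 > 28 holds -> i = 29 - 5 = 24.
Iteration 5: 24 > 28 fails; recursion stops.
SUM(i) = 44 + 39 + 34 + 29 + 24 = 170.

170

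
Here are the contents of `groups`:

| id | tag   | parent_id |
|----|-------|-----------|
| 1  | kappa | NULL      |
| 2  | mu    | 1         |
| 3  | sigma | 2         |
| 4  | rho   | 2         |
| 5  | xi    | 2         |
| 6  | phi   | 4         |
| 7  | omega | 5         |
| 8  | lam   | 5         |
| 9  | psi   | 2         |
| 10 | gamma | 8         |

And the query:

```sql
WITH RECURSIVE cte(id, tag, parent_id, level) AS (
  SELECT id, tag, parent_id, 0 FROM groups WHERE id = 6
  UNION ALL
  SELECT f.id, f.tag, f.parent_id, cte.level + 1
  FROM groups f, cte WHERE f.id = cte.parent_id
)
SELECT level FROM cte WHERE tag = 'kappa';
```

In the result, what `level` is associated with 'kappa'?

Base: id=6 (phi), parent_id=4, level 0.
Iteration 1: join on id=4 -> rho (id 4, parent_id=2, level 1).
Iteration 2: join on id=2 -> mu (id 2, parent_id=1, level 2).
Iteration 3: join on id=1 -> kappa (id 1, parent_id=NULL, level 3).
Iteration 4: parent_id is NULL; no match; recursion stops.

3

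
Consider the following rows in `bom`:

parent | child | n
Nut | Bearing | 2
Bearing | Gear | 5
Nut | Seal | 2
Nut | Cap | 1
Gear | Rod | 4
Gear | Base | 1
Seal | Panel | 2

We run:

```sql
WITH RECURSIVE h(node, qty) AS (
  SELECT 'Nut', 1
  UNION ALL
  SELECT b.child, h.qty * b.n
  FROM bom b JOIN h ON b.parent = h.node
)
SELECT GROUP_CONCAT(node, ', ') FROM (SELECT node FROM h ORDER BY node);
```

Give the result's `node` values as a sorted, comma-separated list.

Base: (Nut, qty=1).
Iteration 1: components of {Nut} -> Bearing = 1*2 = 2, Cap = 1*1 = 1, Seal = 1*2 = 2.
Iteration 2: components of {Bearing,Cap,Seal} -> Gear = 2*5 = 10, Panel = 2*2 = 4.
Iteration 3: components of {Gear,Panel} -> Base = 10*1 = 10, Rod = 10*4 = 40.
Iteration 4: no further components; recursion stops.

Base, Bearing, Cap, Gear, Nut, Panel, Rod, Seal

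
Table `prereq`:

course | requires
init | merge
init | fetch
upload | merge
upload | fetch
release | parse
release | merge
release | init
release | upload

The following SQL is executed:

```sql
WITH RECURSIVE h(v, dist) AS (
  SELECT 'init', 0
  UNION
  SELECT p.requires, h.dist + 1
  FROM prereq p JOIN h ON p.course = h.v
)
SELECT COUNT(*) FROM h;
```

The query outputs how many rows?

3

Base: (init, dist=0).
Iteration 1: edges from {init} -> (fetch, dist=1), (merge, dist=1).
Iteration 2: no outgoing edges from {fetch,merge}; recursion stops.
Total rows emitted: 3.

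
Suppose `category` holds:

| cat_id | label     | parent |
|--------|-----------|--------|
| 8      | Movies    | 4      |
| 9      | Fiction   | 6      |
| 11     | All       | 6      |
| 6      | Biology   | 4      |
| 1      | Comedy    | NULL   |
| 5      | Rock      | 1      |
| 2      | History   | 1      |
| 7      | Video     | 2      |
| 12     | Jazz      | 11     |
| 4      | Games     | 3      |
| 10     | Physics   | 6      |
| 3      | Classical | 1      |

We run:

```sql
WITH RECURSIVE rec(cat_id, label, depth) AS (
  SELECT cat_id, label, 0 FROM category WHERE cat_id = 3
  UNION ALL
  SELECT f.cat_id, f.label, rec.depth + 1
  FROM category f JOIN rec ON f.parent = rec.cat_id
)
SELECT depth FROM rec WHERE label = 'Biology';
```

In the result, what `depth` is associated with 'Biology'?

2

Base: cat_id=3 (Classical) at depth 0.
Iteration 1: rows with parent in {3} -> Games (id 4, depth 1).
Iteration 2: rows with parent in {4} -> Biology (id 6, depth 2), Movies (id 8, depth 2).
Iteration 3: rows with parent in {6,8} -> Fiction (id 9, depth 3), Physics (id 10, depth 3), All (id 11, depth 3).
Iteration 4: rows with parent in {9,10,11} -> Jazz (id 12, depth 4).
Iteration 5: no rows with parent in {12}; recursion stops.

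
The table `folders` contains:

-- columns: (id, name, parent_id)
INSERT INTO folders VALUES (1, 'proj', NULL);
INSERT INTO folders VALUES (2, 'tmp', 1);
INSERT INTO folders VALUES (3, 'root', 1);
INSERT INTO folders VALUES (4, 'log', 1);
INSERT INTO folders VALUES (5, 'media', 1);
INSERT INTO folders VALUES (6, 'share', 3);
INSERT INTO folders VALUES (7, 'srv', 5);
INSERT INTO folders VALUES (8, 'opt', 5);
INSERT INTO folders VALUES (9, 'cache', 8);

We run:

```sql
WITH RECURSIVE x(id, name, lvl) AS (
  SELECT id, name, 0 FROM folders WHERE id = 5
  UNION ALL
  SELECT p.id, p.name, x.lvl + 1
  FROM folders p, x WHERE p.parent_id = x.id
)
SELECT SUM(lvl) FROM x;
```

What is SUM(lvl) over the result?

4

Base: id=5 (media) at lvl 0.
Iteration 1: rows with parent_id in {5} -> srv (id 7, lvl 1), opt (id 8, lvl 1).
Iteration 2: rows with parent_id in {7,8} -> cache (id 9, lvl 2).
Iteration 3: no rows with parent_id in {9}; recursion stops.
SUM(lvl) = 0 + 1 + 1 + 2 = 4.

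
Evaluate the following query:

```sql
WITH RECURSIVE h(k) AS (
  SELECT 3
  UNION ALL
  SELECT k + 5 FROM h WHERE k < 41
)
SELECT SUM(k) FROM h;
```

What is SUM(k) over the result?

Base: k=3.
Iteration 1: 3 < 41 holds -> k = 3 + 5 = 8.
Iteration 2: 8 < 41 holds -> k = 8 + 5 = 13.
Iteration 3: 13 < 41 holds -> k = 13 + 5 = 18.
Iteration 4: 18 < 41 holds -> k = 18 + 5 = 23.
Iteration 5: 23 < 41 holds -> k = 23 + 5 = 28.
Iteration 6: 28 < 41 holds -> k = 28 + 5 = 33.
Iteration 7: 33 < 41 holds -> k = 33 + 5 = 38.
Iteration 8: 38 < 41 holds -> k = 38 + 5 = 43.
Iteration 9: 43 < 41 fails; recursion stops.
SUM(k) = 3 + 8 + 13 + 18 + 23 + 28 + 33 + 38 + 43 = 207.

207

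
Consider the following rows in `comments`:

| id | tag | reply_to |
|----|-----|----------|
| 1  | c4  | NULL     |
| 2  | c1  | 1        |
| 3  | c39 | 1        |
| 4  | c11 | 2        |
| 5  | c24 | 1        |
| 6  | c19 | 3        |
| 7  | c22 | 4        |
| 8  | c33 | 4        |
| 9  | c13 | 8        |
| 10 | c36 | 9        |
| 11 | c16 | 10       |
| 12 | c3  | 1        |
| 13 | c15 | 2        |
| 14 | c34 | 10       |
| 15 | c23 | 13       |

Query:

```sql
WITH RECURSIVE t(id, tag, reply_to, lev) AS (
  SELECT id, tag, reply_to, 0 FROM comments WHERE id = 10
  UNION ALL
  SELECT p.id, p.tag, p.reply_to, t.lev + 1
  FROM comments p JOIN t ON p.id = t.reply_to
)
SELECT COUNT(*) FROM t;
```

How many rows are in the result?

Base: id=10 (c36), reply_to=9, lev 0.
Iteration 1: join on id=9 -> c13 (id 9, reply_to=8, lev 1).
Iteration 2: join on id=8 -> c33 (id 8, reply_to=4, lev 2).
Iteration 3: join on id=4 -> c11 (id 4, reply_to=2, lev 3).
Iteration 4: join on id=2 -> c1 (id 2, reply_to=1, lev 4).
Iteration 5: join on id=1 -> c4 (id 1, reply_to=NULL, lev 5).
Iteration 6: reply_to is NULL; no match; recursion stops.
Total rows emitted: 6.

6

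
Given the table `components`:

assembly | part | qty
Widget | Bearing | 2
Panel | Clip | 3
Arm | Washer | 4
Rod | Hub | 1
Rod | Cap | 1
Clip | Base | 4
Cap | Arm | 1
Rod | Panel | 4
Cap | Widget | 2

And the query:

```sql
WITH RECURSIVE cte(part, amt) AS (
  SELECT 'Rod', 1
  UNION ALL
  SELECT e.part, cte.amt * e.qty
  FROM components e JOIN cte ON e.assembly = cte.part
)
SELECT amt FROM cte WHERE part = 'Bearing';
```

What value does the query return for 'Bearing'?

Base: (Rod, amt=1).
Iteration 1: components of {Rod} -> Cap = 1*1 = 1, Hub = 1*1 = 1, Panel = 1*4 = 4.
Iteration 2: components of {Cap,Hub,Panel} -> Arm = 1*1 = 1, Clip = 4*3 = 12, Widget = 1*2 = 2.
Iteration 3: components of {Arm,Clip,Widget} -> Base = 12*4 = 48, Bearing = 2*2 = 4, Washer = 1*4 = 4.
Iteration 4: no further components; recursion stops.

4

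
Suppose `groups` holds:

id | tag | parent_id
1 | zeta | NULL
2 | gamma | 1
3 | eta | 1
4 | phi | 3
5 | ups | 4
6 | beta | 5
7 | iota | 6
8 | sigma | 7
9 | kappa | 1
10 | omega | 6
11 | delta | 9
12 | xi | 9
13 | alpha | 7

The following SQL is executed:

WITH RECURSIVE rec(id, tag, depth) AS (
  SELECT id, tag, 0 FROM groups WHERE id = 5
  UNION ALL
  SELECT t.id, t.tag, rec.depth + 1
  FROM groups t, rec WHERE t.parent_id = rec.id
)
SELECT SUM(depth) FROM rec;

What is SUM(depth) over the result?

11

Base: id=5 (ups) at depth 0.
Iteration 1: rows with parent_id in {5} -> beta (id 6, depth 1).
Iteration 2: rows with parent_id in {6} -> iota (id 7, depth 2), omega (id 10, depth 2).
Iteration 3: rows with parent_id in {7,10} -> sigma (id 8, depth 3), alpha (id 13, depth 3).
Iteration 4: no rows with parent_id in {8,13}; recursion stops.
SUM(depth) = 0 + 1 + 2 + 2 + 3 + 3 = 11.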